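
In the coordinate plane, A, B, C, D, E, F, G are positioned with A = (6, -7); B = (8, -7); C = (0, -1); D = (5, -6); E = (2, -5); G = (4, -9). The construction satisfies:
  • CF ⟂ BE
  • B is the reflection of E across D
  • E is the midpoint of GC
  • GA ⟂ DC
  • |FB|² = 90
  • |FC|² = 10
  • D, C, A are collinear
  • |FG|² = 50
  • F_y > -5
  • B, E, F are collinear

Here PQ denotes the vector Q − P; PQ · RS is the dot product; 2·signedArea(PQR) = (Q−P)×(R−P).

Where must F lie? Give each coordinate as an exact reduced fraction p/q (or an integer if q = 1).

1. F_x = -1  [B, E, F are collinear ∩ CF ⟂ BE]
2. F_y = -4  [B, E, F are collinear ∩ CF ⟂ BE]
   → F = (-1, -4)

F = (-1, -4)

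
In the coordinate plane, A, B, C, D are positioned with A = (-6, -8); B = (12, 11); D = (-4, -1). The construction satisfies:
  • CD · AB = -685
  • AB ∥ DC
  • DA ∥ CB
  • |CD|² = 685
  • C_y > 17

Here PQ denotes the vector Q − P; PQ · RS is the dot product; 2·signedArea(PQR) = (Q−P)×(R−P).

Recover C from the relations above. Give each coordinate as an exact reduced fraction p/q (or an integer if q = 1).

C = (14, 18)

1. C_x = 14  [DA ∥ CB ∩ AB ∥ DC]
2. C_y = 18  [DA ∥ CB ∩ AB ∥ DC]
   → C = (14, 18)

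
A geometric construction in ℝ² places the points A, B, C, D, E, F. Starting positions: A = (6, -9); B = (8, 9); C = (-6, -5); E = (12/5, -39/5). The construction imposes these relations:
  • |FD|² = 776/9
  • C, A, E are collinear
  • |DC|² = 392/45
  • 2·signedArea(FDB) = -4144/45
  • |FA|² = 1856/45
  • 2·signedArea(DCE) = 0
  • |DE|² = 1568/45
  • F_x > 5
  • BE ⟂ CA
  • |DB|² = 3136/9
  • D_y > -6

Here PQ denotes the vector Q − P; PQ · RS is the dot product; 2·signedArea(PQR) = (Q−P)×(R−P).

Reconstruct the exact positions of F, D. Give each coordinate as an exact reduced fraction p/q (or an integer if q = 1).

D = (-16/5, -89/15)
F = (82/15, -13/5)

1. D_x = -16/5  [line 14/5·x + 42/5·y + 294/5 = 0 ∩ |DB|² = 3136/9]
2. D_y = -89/15  [line 14/5·x + 42/5·y + 294/5 = 0 ∩ |DB|² = 3136/9]
   → D = (-16/5, -89/15)
3. F_x = 82/15  [line -224/15·x + 56/5·y + 4984/45 = 0 ∩ |FA|² = 1856/45]
4. F_y = -13/5  [line -224/15·x + 56/5·y + 4984/45 = 0 ∩ |FA|² = 1856/45]
   → F = (82/15, -13/5)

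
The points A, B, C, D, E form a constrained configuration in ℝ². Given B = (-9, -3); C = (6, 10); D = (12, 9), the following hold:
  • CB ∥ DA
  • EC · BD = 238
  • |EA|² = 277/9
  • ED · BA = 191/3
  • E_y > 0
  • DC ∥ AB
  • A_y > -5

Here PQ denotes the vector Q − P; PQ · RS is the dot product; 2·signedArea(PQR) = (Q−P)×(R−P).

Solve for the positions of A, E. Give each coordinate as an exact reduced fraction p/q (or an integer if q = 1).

A = (-3, -4)
E = (0, 2/3)

1. A_x = -3  [DC ∥ AB ∩ CB ∥ DA]
2. A_y = -4  [DC ∥ AB ∩ CB ∥ DA]
   → A = (-3, -4)
3. E_x = 0  [ED · BA = 191/3 ∩ EC · BD = 238]
4. E_y = 2/3  [ED · BA = 191/3 ∩ EC · BD = 238]
   → E = (0, 2/3)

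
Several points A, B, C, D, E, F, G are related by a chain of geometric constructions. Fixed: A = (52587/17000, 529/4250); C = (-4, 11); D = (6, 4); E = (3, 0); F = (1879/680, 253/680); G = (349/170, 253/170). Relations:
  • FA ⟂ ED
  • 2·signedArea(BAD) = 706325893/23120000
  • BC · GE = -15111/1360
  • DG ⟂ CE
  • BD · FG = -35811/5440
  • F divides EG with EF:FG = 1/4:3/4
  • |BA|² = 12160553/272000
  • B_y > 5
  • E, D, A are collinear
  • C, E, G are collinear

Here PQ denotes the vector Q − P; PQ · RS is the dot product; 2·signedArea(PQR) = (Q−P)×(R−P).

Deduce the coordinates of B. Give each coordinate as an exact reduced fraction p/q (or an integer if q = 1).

B = (-841/1360, 7733/1360)

1. B_x = -841/1360  [BD · FG = -35811/5440 ∩ 2·signedArea(BAD) = 706325893/23120000]
2. B_y = 7733/1360  [BD · FG = -35811/5440 ∩ 2·signedArea(BAD) = 706325893/23120000]
   → B = (-841/1360, 7733/1360)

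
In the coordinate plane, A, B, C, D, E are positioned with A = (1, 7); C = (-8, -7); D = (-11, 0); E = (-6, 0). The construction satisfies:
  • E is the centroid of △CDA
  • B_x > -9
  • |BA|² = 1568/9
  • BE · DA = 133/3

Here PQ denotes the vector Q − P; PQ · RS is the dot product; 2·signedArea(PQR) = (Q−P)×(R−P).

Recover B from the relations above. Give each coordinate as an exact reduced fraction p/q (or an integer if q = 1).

1. B_x = -25/3  [line -12·x + -7·y + -349/3 = 0 ∩ |BA|² = 1568/9]
2. B_y = -7/3  [line -12·x + -7·y + -349/3 = 0 ∩ |BA|² = 1568/9]
   → B = (-25/3, -7/3)

B = (-25/3, -7/3)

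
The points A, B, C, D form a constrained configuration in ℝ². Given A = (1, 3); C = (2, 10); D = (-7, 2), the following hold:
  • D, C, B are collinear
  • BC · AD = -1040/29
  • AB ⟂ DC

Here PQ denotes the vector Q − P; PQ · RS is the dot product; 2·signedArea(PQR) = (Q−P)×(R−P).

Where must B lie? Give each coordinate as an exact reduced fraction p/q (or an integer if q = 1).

1. B_x = -59/29  [D, C, B are collinear ∩ AB ⟂ DC]
2. B_y = 186/29  [D, C, B are collinear ∩ AB ⟂ DC]
   → B = (-59/29, 186/29)

B = (-59/29, 186/29)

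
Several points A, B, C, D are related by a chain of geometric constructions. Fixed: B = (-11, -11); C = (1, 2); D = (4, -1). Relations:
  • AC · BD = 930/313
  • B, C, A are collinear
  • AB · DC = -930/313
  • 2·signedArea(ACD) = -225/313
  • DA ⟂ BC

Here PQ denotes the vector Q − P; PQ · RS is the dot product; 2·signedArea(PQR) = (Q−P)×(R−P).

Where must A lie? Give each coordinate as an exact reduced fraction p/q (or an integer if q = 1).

1. A_x = 277/313  [B, C, A are collinear ∩ DA ⟂ BC]
2. A_y = 587/313  [B, C, A are collinear ∩ DA ⟂ BC]
   → A = (277/313, 587/313)

A = (277/313, 587/313)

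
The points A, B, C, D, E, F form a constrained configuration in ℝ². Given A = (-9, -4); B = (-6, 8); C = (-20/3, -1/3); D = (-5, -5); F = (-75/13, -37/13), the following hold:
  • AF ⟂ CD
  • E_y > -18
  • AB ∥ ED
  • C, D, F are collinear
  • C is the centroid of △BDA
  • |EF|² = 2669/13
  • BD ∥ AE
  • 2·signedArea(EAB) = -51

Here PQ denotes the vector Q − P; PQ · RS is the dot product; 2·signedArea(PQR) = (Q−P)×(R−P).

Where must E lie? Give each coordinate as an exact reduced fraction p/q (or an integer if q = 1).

E = (-8, -17)

1. E_x = -8  [AB ∥ ED ∩ BD ∥ AE]
2. E_y = -17  [AB ∥ ED ∩ BD ∥ AE]
   → E = (-8, -17)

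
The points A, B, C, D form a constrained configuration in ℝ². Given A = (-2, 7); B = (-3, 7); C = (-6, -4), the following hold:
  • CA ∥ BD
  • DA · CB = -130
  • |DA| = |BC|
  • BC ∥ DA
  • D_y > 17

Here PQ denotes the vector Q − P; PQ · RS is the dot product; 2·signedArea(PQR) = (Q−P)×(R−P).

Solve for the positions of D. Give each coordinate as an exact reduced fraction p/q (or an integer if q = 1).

1. D_x = 1  [BC ∥ DA ∩ CA ∥ BD]
2. D_y = 18  [BC ∥ DA ∩ CA ∥ BD]
   → D = (1, 18)

D = (1, 18)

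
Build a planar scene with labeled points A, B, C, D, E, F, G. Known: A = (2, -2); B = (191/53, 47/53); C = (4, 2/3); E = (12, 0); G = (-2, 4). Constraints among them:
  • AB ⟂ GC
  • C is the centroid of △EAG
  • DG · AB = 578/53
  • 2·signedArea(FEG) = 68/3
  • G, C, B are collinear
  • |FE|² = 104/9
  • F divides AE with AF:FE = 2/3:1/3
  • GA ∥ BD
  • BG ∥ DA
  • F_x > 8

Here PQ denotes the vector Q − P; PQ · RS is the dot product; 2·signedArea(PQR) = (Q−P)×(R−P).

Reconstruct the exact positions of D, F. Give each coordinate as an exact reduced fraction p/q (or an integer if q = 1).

D = (403/53, -271/53)
F = (26/3, -2/3)

1. D_x = 403/53  [BG ∥ DA ∩ GA ∥ BD]
2. D_y = -271/53  [BG ∥ DA ∩ GA ∥ BD]
   → D = (403/53, -271/53)
3. F_x = 26/3  [F divides AE with AF:FE = 2/3:1/3]
4. F_y = -2/3  [F divides AE with AF:FE = 2/3:1/3]
   → F = (26/3, -2/3)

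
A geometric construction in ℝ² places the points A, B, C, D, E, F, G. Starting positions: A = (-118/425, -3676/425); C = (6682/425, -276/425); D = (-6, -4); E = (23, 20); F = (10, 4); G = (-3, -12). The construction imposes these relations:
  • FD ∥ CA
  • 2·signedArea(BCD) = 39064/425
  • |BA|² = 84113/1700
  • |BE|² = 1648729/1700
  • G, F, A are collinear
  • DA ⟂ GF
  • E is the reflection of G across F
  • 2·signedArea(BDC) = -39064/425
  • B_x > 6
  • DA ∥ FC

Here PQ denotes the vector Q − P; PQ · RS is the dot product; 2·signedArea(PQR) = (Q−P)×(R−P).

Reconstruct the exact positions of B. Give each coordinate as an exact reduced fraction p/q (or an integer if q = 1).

B = (5407/850, -2688/425)

1. B_x = 5407/850  [line -1424/425·x + 9232/425·y + 67448/425 = 0 ∩ |BA|² = 84113/1700]
2. B_y = -2688/425  [line -1424/425·x + 9232/425·y + 67448/425 = 0 ∩ |BA|² = 84113/1700]
   → B = (5407/850, -2688/425)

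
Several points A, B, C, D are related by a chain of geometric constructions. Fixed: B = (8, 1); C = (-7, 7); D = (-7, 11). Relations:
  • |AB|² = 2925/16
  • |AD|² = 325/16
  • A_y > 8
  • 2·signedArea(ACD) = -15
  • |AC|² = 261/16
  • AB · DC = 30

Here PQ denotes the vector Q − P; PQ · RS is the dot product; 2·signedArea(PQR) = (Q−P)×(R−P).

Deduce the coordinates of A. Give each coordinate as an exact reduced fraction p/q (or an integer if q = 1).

1. A_x = -13/4  [2·signedArea(ACD) = -15 ∩ AB · DC = 30]
2. A_y = 17/2  [2·signedArea(ACD) = -15 ∩ AB · DC = 30]
   → A = (-13/4, 17/2)

A = (-13/4, 17/2)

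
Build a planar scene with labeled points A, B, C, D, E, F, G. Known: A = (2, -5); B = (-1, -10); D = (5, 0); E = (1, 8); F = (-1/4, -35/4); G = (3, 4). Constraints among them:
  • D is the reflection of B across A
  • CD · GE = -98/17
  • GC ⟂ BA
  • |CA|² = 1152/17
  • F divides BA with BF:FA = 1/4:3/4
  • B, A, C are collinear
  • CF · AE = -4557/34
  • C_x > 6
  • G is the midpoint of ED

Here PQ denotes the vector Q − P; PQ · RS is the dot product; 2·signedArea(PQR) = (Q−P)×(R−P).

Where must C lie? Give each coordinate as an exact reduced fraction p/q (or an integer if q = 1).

1. C_x = 106/17  [B, A, C are collinear ∩ GC ⟂ BA]
2. C_y = 35/17  [B, A, C are collinear ∩ GC ⟂ BA]
   → C = (106/17, 35/17)

C = (106/17, 35/17)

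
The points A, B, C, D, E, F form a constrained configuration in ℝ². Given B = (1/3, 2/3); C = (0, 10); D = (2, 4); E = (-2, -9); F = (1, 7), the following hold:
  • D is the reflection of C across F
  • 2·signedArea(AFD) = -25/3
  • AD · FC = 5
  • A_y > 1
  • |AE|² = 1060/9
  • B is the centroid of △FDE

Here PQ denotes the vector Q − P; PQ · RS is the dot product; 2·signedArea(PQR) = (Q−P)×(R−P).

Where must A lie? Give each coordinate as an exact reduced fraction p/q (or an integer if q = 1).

A = (0, 5/3)

1. A_x = 0  [2·signedArea(AFD) = -25/3 ∩ AD · FC = 5]
2. A_y = 5/3  [2·signedArea(AFD) = -25/3 ∩ AD · FC = 5]
   → A = (0, 5/3)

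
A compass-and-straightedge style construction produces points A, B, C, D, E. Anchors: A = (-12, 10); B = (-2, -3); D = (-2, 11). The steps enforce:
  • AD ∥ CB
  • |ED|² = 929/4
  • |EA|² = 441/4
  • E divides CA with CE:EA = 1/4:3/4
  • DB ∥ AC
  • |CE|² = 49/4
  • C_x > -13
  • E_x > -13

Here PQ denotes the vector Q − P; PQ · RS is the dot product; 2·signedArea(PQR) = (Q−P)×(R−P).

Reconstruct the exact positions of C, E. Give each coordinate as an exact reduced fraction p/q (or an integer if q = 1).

1. C_x = -12  [AD ∥ CB ∩ DB ∥ AC]
2. C_y = -4  [AD ∥ CB ∩ DB ∥ AC]
   → C = (-12, -4)
3. E_x = -12  [E divides CA with CE:EA = 1/4:3/4]
4. E_y = -1/2  [E divides CA with CE:EA = 1/4:3/4]
   → E = (-12, -1/2)

C = (-12, -4)
E = (-12, -1/2)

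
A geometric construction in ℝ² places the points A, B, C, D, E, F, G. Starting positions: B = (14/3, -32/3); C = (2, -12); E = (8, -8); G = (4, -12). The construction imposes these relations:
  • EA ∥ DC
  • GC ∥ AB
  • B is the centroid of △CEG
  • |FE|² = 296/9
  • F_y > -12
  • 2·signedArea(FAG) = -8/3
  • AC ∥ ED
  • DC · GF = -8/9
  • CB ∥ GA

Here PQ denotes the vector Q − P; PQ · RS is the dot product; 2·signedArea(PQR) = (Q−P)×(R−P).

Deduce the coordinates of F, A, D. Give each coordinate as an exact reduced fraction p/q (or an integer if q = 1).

A = (20/3, -32/3)
D = (10/3, -28/3)
F = (10/3, -34/3)

1. A_x = 20/3  [GC ∥ AB ∩ CB ∥ GA]
2. A_y = -32/3  [GC ∥ AB ∩ CB ∥ GA]
   → A = (20/3, -32/3)
3. D_x = 10/3  [EA ∥ DC ∩ AC ∥ ED]
4. D_y = -28/3  [EA ∥ DC ∩ AC ∥ ED]
   → D = (10/3, -28/3)
5. F_x = 10/3  [2·signedArea(FAG) = -8/3 ∩ DC · GF = -8/9]
6. F_y = -34/3  [2·signedArea(FAG) = -8/3 ∩ DC · GF = -8/9]
   → F = (10/3, -34/3)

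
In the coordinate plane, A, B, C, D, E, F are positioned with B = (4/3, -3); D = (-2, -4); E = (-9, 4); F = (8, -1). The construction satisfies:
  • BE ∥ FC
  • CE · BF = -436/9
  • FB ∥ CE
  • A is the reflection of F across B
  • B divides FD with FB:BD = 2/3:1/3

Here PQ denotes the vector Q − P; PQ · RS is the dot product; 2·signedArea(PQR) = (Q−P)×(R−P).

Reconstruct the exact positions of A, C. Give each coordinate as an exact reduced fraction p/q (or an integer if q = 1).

A = (-16/3, -5)
C = (-7/3, 6)

1. A_x = -16/3  [A is the reflection of F across B]
2. A_y = -5  [A is the reflection of F across B]
   → A = (-16/3, -5)
3. C_x = -7/3  [FB ∥ CE ∩ BE ∥ FC]
4. C_y = 6  [FB ∥ CE ∩ BE ∥ FC]
   → C = (-7/3, 6)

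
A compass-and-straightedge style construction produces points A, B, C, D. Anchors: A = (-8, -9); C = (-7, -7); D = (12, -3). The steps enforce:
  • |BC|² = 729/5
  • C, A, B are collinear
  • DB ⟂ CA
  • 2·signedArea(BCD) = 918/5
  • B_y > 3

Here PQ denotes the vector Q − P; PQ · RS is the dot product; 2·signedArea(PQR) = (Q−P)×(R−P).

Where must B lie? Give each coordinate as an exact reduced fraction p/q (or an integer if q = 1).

1. B_x = -8/5  [C, A, B are collinear ∩ DB ⟂ CA]
2. B_y = 19/5  [C, A, B are collinear ∩ DB ⟂ CA]
   → B = (-8/5, 19/5)

B = (-8/5, 19/5)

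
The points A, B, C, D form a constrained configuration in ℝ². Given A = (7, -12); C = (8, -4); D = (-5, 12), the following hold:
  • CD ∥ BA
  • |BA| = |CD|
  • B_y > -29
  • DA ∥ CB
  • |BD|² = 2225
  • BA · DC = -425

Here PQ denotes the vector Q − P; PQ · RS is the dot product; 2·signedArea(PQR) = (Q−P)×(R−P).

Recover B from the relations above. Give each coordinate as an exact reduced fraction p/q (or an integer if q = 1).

B = (20, -28)

1. B_x = 20  [CD ∥ BA ∩ DA ∥ CB]
2. B_y = -28  [CD ∥ BA ∩ DA ∥ CB]
   → B = (20, -28)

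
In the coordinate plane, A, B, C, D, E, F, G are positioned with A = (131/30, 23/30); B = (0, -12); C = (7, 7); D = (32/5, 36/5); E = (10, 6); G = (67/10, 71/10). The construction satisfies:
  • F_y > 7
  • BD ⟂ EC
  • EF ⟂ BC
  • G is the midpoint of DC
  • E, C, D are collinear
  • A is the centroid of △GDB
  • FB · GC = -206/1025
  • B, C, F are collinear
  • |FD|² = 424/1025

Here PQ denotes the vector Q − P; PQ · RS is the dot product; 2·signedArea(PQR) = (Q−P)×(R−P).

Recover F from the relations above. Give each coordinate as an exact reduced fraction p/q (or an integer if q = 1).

1. F_x = 1442/205  [B, C, F are collinear ∩ EF ⟂ BC]
2. F_y = 1454/205  [B, C, F are collinear ∩ EF ⟂ BC]
   → F = (1442/205, 1454/205)

F = (1442/205, 1454/205)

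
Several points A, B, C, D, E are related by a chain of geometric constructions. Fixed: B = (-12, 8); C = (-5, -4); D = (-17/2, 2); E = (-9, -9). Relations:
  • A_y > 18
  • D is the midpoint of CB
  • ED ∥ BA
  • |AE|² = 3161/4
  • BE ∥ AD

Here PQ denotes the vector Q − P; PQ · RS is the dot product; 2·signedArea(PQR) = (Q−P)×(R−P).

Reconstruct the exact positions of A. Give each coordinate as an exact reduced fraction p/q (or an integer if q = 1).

A = (-23/2, 19)

1. A_x = -23/2  [BE ∥ AD ∩ ED ∥ BA]
2. A_y = 19  [BE ∥ AD ∩ ED ∥ BA]
   → A = (-23/2, 19)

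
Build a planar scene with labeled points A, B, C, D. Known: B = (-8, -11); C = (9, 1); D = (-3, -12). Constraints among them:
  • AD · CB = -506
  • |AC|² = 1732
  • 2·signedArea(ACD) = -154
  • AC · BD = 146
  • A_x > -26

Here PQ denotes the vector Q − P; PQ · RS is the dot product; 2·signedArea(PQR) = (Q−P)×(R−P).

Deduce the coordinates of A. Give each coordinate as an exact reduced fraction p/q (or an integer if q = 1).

A = (-25, -23)

1. A_x = -25  [AD · CB = -506 ∩ AC · BD = 146]
2. A_y = -23  [AD · CB = -506 ∩ AC · BD = 146]
   → A = (-25, -23)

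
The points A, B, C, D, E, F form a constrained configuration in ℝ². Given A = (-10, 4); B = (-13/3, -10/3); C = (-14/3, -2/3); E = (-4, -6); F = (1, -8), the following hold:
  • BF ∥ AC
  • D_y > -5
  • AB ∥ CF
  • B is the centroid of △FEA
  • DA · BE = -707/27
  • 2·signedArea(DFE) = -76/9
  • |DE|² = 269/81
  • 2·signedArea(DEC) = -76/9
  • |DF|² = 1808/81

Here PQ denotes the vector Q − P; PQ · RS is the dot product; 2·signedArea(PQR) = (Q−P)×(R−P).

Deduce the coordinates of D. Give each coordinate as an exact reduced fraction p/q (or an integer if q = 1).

D = (-23/9, -44/9)

1. D_x = -23/9  [2·signedArea(DEC) = -76/9 ∩ DA · BE = -707/27]
2. D_y = -44/9  [2·signedArea(DEC) = -76/9 ∩ DA · BE = -707/27]
   → D = (-23/9, -44/9)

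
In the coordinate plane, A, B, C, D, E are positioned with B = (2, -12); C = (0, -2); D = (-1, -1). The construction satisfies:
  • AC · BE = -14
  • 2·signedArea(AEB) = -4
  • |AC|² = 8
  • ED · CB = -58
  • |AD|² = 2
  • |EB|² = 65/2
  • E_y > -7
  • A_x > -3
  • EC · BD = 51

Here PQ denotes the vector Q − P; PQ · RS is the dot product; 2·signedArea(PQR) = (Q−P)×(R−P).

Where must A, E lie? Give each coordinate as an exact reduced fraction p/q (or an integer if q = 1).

1. E_x = 1/2  [EC · BD = 51 ∩ ED · CB = -58]
2. E_y = -13/2  [EC · BD = 51 ∩ ED · CB = -58]
   → E = (1/2, -13/2)
3. A_x = -2  [2·signedArea(AEB) = -4 ∩ AC · BE = -14]
4. A_y = 0  [2·signedArea(AEB) = -4 ∩ AC · BE = -14]
   → A = (-2, 0)

A = (-2, 0)
E = (1/2, -13/2)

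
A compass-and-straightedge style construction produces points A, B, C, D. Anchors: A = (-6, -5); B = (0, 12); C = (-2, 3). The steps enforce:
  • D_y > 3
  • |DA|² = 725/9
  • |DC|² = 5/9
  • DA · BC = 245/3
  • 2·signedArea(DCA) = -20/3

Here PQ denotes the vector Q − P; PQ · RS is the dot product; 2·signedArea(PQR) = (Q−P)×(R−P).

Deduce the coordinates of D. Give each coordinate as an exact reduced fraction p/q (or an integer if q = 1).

D = (-8/3, 10/3)

1. D_x = -8/3  [2·signedArea(DCA) = -20/3 ∩ DA · BC = 245/3]
2. D_y = 10/3  [2·signedArea(DCA) = -20/3 ∩ DA · BC = 245/3]
   → D = (-8/3, 10/3)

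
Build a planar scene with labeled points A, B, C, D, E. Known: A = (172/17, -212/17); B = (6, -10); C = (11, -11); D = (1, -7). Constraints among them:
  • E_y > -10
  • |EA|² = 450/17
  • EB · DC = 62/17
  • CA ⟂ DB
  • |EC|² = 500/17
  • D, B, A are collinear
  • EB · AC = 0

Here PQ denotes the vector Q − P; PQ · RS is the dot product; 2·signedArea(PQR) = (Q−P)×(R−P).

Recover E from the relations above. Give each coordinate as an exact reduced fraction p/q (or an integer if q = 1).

E = (97/17, -167/17)

1. E_x = 97/17  [EB · AC = 0 ∩ EB · DC = 62/17]
2. E_y = -167/17  [EB · AC = 0 ∩ EB · DC = 62/17]
   → E = (97/17, -167/17)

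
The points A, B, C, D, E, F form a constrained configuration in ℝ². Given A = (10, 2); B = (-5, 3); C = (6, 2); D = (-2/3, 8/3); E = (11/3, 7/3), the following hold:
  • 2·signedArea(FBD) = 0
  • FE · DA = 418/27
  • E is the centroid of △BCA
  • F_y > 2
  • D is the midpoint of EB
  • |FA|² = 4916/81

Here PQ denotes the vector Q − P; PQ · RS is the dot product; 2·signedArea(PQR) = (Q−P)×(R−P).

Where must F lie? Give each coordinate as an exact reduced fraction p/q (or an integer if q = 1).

F = (20/9, 22/9)

1. F_x = 20/9  [2·signedArea(FBD) = 0 ∩ FE · DA = 418/27]
2. F_y = 22/9  [2·signedArea(FBD) = 0 ∩ FE · DA = 418/27]
   → F = (20/9, 22/9)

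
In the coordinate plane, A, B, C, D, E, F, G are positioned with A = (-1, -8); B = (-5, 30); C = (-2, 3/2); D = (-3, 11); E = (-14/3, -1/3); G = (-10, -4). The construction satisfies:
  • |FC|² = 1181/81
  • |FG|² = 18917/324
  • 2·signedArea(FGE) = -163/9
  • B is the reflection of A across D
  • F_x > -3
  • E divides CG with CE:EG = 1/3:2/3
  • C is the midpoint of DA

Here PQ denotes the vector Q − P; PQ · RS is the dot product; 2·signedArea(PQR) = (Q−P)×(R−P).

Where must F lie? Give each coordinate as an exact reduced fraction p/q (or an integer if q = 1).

1. F_x = -23/9  [line -11/3·x + 16/3·y + 25/9 = 0 ∩ |FG|² = 18917/324]
2. F_y = -41/18  [line -11/3·x + 16/3·y + 25/9 = 0 ∩ |FG|² = 18917/324]
   → F = (-23/9, -41/18)

F = (-23/9, -41/18)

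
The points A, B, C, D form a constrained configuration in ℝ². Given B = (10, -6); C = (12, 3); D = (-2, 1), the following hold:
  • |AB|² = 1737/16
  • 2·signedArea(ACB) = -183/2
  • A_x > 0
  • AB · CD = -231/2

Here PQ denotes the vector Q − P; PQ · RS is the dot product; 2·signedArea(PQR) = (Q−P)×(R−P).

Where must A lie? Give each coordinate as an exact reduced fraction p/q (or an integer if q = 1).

A = (1, -3/4)

1. A_x = 1  [2·signedArea(ACB) = -183/2 ∩ AB · CD = -231/2]
2. A_y = -3/4  [2·signedArea(ACB) = -183/2 ∩ AB · CD = -231/2]
   → A = (1, -3/4)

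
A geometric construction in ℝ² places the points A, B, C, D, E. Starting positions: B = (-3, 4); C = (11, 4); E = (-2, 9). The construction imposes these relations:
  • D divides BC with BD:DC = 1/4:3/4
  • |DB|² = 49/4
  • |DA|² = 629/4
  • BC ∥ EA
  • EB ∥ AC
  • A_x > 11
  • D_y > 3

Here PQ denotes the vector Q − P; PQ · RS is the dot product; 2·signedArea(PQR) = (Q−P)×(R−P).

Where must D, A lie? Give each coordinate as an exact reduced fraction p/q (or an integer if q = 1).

1. D_x = 1/2  [D divides BC with BD:DC = 1/4:3/4]
2. D_y = 4  [D divides BC with BD:DC = 1/4:3/4]
   → D = (1/2, 4)
3. A_x = 12  [EB ∥ AC ∩ BC ∥ EA]
4. A_y = 9  [EB ∥ AC ∩ BC ∥ EA]
   → A = (12, 9)

A = (12, 9)
D = (1/2, 4)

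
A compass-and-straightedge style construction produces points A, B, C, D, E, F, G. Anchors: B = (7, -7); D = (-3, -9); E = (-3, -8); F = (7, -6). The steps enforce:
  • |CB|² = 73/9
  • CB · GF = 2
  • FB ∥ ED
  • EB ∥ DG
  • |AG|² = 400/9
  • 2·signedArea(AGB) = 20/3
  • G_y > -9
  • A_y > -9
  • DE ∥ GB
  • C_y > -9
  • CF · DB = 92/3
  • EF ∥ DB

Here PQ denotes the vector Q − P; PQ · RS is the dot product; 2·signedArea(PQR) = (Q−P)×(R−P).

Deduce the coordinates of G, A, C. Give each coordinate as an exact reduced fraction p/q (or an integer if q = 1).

A = (1/3, -8)
C = (13/3, -8)
G = (7, -8)

1. G_x = 7  [DE ∥ GB ∩ EB ∥ DG]
2. G_y = -8  [DE ∥ GB ∩ EB ∥ DG]
   → G = (7, -8)
3. A_x = 1/3  [2·signedArea(AGB) = 20/3]
4. A_y = -8  [|AG|² = 400/9]
   → A = (1/3, -8)
5. C_x = 13/3  [CB · GF = 2 ∩ CF · DB = 92/3]
6. C_y = -8  [CB · GF = 2 ∩ CF · DB = 92/3]
   → C = (13/3, -8)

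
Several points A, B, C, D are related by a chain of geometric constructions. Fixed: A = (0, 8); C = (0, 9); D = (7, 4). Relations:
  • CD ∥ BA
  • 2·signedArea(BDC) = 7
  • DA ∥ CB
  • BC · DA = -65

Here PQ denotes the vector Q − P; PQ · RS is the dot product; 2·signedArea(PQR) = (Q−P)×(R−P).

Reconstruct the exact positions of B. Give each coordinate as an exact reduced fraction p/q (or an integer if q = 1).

1. B_x = -7  [CD ∥ BA ∩ DA ∥ CB]
2. B_y = 13  [CD ∥ BA ∩ DA ∥ CB]
   → B = (-7, 13)

B = (-7, 13)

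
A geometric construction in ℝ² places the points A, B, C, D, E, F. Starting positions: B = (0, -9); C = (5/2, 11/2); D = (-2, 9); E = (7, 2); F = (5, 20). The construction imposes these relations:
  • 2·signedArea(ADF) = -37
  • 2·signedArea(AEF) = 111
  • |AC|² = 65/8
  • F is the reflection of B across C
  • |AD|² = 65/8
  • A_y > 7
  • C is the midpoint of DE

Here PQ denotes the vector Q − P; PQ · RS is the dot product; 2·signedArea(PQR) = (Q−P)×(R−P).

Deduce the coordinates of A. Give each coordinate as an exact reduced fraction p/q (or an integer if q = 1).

1. A_x = 1/4  [2·signedArea(ADF) = -37 ∩ 2·signedArea(AEF) = 111]
2. A_y = 29/4  [2·signedArea(ADF) = -37 ∩ 2·signedArea(AEF) = 111]
   → A = (1/4, 29/4)

A = (1/4, 29/4)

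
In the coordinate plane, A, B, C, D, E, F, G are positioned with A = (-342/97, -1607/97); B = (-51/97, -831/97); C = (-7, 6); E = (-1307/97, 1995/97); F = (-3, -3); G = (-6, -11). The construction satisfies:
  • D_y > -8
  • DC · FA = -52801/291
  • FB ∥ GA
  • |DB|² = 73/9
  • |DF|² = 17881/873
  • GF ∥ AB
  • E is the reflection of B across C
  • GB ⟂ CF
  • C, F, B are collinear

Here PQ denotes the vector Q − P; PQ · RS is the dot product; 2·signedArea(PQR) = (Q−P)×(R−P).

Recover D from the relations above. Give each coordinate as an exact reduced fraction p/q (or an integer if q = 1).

1. D_x = -308/97  [line 51/97·x + 1316/97·y + 30184/291 = 0 ∩ |DF|² = 17881/873]
2. D_y = -2189/291  [line 51/97·x + 1316/97·y + 30184/291 = 0 ∩ |DF|² = 17881/873]
   → D = (-308/97, -2189/291)

D = (-308/97, -2189/291)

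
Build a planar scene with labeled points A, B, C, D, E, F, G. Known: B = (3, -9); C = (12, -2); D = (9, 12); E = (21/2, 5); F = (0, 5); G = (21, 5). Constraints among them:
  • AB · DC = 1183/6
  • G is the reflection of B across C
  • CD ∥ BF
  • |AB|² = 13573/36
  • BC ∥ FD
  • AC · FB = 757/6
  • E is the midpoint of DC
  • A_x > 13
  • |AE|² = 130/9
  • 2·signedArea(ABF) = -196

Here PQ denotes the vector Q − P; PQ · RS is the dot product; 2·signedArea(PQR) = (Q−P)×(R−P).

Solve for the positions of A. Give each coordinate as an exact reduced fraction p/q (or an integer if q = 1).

1. A_x = 27/2  [AB · DC = 1183/6 ∩ 2·signedArea(ABF) = -196]
2. A_y = 22/3  [AB · DC = 1183/6 ∩ 2·signedArea(ABF) = -196]
   → A = (27/2, 22/3)

A = (27/2, 22/3)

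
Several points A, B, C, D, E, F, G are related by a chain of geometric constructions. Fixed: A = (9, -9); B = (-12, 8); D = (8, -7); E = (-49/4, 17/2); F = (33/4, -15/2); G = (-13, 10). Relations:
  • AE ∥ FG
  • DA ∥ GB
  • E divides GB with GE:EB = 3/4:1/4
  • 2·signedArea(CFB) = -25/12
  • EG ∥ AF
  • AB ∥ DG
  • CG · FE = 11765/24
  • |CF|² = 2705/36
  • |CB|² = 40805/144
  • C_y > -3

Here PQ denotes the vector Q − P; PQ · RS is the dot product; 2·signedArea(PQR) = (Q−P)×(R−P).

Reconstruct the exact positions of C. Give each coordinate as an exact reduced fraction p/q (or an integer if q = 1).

C = (17/12, -13/6)

1. C_x = 17/12  [2·signedArea(CFB) = -25/12 ∩ CG · FE = 11765/24]
2. C_y = -13/6  [2·signedArea(CFB) = -25/12 ∩ CG · FE = 11765/24]
   → C = (17/12, -13/6)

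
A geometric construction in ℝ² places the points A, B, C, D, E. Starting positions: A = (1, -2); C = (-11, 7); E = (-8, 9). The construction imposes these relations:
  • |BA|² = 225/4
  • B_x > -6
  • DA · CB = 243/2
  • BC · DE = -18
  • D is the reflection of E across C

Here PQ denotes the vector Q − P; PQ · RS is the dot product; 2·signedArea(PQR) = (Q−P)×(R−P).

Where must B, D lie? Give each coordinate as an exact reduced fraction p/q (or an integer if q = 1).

1. D_x = -14  [D is the reflection of E across C]
2. D_y = 5  [D is the reflection of E across C]
   → D = (-14, 5)
3. B_x = -5  [BC · DE = -18 ∩ DA · CB = 243/2]
4. B_y = 5/2  [BC · DE = -18 ∩ DA · CB = 243/2]
   → B = (-5, 5/2)

B = (-5, 5/2)
D = (-14, 5)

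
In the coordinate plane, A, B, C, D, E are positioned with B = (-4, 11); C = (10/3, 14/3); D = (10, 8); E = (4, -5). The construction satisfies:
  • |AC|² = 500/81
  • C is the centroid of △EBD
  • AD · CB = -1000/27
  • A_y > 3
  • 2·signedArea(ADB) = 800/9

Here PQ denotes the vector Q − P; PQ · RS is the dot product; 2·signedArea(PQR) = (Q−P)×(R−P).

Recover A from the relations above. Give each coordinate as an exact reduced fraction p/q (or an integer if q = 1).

A = (10/9, 32/9)

1. A_x = 10/9  [2·signedArea(ADB) = 800/9 ∩ AD · CB = -1000/27]
2. A_y = 32/9  [2·signedArea(ADB) = 800/9 ∩ AD · CB = -1000/27]
   → A = (10/9, 32/9)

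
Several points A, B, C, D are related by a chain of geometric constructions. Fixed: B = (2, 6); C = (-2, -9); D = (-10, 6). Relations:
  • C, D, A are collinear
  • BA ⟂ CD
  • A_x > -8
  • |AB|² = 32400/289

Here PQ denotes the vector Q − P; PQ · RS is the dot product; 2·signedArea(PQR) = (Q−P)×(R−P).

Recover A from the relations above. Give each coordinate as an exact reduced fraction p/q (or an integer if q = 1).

A = (-2122/289, 294/289)

1. A_x = -2122/289  [C, D, A are collinear ∩ BA ⟂ CD]
2. A_y = 294/289  [C, D, A are collinear ∩ BA ⟂ CD]
   → A = (-2122/289, 294/289)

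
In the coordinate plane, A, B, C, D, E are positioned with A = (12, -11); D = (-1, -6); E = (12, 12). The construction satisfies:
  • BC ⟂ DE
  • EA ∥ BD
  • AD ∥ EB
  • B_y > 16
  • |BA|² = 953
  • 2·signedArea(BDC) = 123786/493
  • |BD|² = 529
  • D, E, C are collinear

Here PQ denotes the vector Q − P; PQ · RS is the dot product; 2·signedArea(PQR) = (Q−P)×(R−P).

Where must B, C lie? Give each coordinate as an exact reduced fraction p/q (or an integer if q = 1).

B = (-1, 17)
C = (4889/493, 4494/493)

1. B_x = -1  [EA ∥ BD ∩ AD ∥ EB]
2. B_y = 17  [EA ∥ BD ∩ AD ∥ EB]
   → B = (-1, 17)
3. C_x = 4889/493  [D, E, C are collinear ∩ BC ⟂ DE]
4. C_y = 4494/493  [D, E, C are collinear ∩ BC ⟂ DE]
   → C = (4889/493, 4494/493)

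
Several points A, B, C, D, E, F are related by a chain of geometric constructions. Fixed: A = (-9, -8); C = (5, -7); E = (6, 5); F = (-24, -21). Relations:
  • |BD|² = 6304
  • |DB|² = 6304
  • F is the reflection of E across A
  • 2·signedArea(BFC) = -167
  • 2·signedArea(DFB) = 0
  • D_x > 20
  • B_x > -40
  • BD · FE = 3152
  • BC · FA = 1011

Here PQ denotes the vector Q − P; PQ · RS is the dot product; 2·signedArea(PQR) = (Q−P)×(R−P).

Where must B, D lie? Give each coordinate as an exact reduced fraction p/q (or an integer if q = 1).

B = (-39, -34)
D = (21, 18)

1. B_x = -39  [2·signedArea(BFC) = -167 ∩ BC · FA = 1011]
2. B_y = -34  [2·signedArea(BFC) = -167 ∩ BC · FA = 1011]
   → B = (-39, -34)
3. D_x = 21  [BD · FE = 3152 ∩ 2·signedArea(DFB) = 0]
4. D_y = 18  [BD · FE = 3152 ∩ 2·signedArea(DFB) = 0]
   → D = (21, 18)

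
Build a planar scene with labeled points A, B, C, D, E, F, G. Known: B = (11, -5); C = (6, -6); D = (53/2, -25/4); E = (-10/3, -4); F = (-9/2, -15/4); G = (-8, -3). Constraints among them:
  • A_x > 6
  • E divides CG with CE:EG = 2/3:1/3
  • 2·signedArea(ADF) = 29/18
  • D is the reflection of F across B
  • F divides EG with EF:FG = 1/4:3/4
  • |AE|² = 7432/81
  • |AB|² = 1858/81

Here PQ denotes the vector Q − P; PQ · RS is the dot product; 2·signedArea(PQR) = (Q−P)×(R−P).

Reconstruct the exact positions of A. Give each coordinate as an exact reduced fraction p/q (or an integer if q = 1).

1. A_x = 56/9  [line -5/2·x + -31·y + -1162/9 = 0 ∩ |AE|² = 7432/81]
2. A_y = -14/3  [line -5/2·x + -31·y + -1162/9 = 0 ∩ |AE|² = 7432/81]
   → A = (56/9, -14/3)

A = (56/9, -14/3)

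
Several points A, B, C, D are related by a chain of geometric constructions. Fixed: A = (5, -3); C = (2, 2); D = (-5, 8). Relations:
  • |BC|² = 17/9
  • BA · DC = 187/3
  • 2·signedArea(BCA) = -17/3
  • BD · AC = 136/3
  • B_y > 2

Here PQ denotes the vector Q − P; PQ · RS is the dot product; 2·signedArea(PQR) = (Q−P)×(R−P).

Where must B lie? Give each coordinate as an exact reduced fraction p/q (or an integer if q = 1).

B = (2/3, 7/3)

1. B_x = 2/3  [2·signedArea(BCA) = -17/3 ∩ BD · AC = 136/3]
2. B_y = 7/3  [2·signedArea(BCA) = -17/3 ∩ BD · AC = 136/3]
   → B = (2/3, 7/3)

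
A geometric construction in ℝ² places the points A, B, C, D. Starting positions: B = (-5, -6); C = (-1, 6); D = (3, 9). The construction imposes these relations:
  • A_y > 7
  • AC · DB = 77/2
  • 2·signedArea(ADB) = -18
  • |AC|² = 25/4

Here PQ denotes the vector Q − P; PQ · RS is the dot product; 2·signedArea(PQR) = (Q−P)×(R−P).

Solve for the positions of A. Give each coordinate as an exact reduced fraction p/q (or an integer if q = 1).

A = (1, 15/2)

1. A_x = 1  [2·signedArea(ADB) = -18 ∩ AC · DB = 77/2]
2. A_y = 15/2  [2·signedArea(ADB) = -18 ∩ AC · DB = 77/2]
   → A = (1, 15/2)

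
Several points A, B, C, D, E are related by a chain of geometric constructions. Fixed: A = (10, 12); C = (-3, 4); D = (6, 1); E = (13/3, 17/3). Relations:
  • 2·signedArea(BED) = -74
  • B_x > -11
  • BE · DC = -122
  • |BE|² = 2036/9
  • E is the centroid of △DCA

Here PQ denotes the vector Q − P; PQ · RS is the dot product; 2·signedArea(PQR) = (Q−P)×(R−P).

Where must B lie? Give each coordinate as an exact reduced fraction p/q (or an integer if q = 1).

1. B_x = -31/3  [2·signedArea(BED) = -74 ∩ BE · DC = -122]
2. B_y = 7/3  [2·signedArea(BED) = -74 ∩ BE · DC = -122]
   → B = (-31/3, 7/3)

B = (-31/3, 7/3)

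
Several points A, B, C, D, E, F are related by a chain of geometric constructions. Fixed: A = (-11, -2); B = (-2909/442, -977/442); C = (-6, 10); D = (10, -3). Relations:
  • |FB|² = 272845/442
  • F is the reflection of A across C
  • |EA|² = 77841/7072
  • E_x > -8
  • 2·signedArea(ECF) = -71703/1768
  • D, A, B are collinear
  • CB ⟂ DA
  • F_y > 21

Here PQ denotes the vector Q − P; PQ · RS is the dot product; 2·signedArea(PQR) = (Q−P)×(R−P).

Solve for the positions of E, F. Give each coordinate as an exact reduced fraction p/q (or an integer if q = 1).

E = (-13589/1768, -3815/1768)
F = (-1, 22)

1. F_x = -1  [F is the reflection of A across C]
2. F_y = 22  [F is the reflection of A across C]
   → F = (-1, 22)
3. E_x = -13589/1768  [line -12·x + 5·y + -143993/1768 = 0 ∩ |EA|² = 77841/7072]
4. E_y = -3815/1768  [line -12·x + 5·y + -143993/1768 = 0 ∩ |EA|² = 77841/7072]
   → E = (-13589/1768, -3815/1768)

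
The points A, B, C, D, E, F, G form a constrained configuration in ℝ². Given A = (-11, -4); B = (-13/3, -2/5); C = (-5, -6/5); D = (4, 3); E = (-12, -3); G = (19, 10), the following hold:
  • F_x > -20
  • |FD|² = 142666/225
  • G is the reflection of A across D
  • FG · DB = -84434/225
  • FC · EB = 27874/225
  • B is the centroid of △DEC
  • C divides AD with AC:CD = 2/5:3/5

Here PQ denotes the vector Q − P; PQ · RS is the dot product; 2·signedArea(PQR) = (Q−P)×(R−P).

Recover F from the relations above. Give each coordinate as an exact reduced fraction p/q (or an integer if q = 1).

F = (-59/3, -28/5)

1. F_x = -59/3  [FC · EB = 27874/225 ∩ FG · DB = -84434/225]
2. F_y = -28/5  [FC · EB = 27874/225 ∩ FG · DB = -84434/225]
   → F = (-59/3, -28/5)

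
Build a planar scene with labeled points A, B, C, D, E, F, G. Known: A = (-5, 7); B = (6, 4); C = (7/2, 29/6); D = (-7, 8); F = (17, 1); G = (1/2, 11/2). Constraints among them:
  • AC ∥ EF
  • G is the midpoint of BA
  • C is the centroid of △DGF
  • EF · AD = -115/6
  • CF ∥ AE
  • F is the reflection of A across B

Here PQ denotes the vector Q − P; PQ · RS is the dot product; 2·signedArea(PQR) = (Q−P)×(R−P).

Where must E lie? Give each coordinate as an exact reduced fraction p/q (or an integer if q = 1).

1. E_x = 17/2  [AC ∥ EF ∩ CF ∥ AE]
2. E_y = 19/6  [AC ∥ EF ∩ CF ∥ AE]
   → E = (17/2, 19/6)

E = (17/2, 19/6)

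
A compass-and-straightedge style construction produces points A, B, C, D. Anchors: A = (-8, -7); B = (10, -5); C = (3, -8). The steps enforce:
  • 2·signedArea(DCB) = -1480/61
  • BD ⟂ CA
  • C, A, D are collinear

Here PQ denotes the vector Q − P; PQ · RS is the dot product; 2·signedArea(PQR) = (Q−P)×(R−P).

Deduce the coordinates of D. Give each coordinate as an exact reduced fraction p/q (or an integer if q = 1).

D = (590/61, -525/61)

1. D_x = 590/61  [C, A, D are collinear ∩ BD ⟂ CA]
2. D_y = -525/61  [C, A, D are collinear ∩ BD ⟂ CA]
   → D = (590/61, -525/61)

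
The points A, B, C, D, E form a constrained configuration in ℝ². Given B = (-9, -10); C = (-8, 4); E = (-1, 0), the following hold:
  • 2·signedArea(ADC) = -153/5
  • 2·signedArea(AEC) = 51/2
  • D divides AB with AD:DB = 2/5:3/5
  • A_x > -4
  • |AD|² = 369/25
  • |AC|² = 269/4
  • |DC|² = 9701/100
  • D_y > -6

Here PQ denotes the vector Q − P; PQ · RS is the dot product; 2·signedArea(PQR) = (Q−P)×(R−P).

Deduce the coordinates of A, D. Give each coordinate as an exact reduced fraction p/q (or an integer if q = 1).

A = (-3, -5/2)
D = (-27/5, -11/2)

1. A_x = -3  [line -4·x + -7·y + -59/2 = 0 ∩ |AC|² = 269/4]
2. A_y = -5/2  [line -4·x + -7·y + -59/2 = 0 ∩ |AC|² = 269/4]
   → A = (-3, -5/2)
3. D_x = -27/5  [D divides AB with AD:DB = 2/5:3/5]
4. D_y = -11/2  [D divides AB with AD:DB = 2/5:3/5]
   → D = (-27/5, -11/2)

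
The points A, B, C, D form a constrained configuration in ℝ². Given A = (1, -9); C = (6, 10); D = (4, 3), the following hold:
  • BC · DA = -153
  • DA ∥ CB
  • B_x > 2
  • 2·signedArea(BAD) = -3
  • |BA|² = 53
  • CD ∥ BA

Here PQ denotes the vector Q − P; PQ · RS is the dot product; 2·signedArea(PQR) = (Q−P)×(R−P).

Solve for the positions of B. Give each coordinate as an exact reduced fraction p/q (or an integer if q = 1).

1. B_x = 3  [CD ∥ BA ∩ DA ∥ CB]
2. B_y = -2  [CD ∥ BA ∩ DA ∥ CB]
   → B = (3, -2)

B = (3, -2)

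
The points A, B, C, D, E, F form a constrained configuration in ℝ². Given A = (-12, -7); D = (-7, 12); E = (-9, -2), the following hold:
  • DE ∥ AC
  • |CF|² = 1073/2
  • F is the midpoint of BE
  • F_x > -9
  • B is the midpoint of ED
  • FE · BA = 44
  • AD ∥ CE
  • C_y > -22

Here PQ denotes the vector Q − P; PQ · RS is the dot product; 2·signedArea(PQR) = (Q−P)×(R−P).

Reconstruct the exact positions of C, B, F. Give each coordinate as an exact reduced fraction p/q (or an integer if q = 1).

1. C_x = -14  [AD ∥ CE ∩ DE ∥ AC]
2. C_y = -21  [AD ∥ CE ∩ DE ∥ AC]
   → C = (-14, -21)
3. B_x = -8  [B is the midpoint of ED]
4. B_y = 5  [B is the midpoint of ED]
   → B = (-8, 5)
5. F_x = -17/2  [F is the midpoint of BE]
6. F_y = 3/2  [F is the midpoint of BE]
   → F = (-17/2, 3/2)

B = (-8, 5)
C = (-14, -21)
F = (-17/2, 3/2)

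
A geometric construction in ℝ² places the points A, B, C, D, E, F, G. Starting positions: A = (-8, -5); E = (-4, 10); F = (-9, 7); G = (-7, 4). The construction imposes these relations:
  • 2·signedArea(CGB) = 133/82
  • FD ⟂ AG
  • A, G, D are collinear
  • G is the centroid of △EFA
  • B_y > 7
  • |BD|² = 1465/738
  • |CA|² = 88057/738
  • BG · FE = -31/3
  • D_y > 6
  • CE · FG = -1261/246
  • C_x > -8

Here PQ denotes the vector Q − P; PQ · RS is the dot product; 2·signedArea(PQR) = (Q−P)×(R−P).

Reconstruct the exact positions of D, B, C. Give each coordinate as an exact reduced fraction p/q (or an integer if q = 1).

B = (-22/3, 8)
C = (-1861/246, 485/82)
D = (-549/82, 553/82)

1. D_x = -549/82  [A, G, D are collinear ∩ FD ⟂ AG]
2. D_y = 553/82  [A, G, D are collinear ∩ FD ⟂ AG]
   → D = (-549/82, 553/82)
3. B_x = -22/3  [line -5·x + -3·y + -38/3 = 0 ∩ |BD|² = 1465/738]
4. B_y = 8  [line -5·x + -3·y + -38/3 = 0 ∩ |BD|² = 1465/738]
   → B = (-22/3, 8)
5. C_x = -1861/246  [2·signedArea(CGB) = 133/82 ∩ CE · FG = -1261/246]
6. C_y = 485/82  [2·signedArea(CGB) = 133/82 ∩ CE · FG = -1261/246]
   → C = (-1861/246, 485/82)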